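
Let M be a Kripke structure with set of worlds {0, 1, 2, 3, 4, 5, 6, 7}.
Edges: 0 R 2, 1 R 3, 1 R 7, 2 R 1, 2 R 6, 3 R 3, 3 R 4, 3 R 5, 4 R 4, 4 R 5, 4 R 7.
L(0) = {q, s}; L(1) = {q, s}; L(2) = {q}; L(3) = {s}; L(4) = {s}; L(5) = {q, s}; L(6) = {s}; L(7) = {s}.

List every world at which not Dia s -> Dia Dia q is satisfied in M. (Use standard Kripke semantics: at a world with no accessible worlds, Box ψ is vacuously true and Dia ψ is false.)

0, 1, 2, 3, 4

Recall that Dia ψ holds at a world iff ψ holds at some accessible world.
Let φ = not Dia s -> Dia Dia q. Evaluate φ at each world:
  0 (successors {2}): φ is true.
  1 (successors {3, 7}): φ is true.
  2 (successors {1, 6}): φ is true.
  3 (successors {3, 4, 5}): φ is true.
  4 (successors {4, 5, 7}): φ is true.
  5 (successors ∅): φ is false.
  6 (successors ∅): φ is false.
  7 (successors ∅): φ is false.
For instance, at 4:
  At 4: not Dia s is false, Dia Dia q is true, so not Dia s -> Dia Dia q is true.
    At 4: Dia s is true, so not Dia s is false.
      At 4: Dia s requires s at some successor in {4, 5, 7}.
        s holds at 4, so Dia s is true at 4.
    At 4: Dia Dia q requires Dia q at some successor in {4, 5, 7}.
      Dia q holds at 4, so Dia Dia q is true at 4.
Satisfying worlds: {0, 1, 2, 3, 4}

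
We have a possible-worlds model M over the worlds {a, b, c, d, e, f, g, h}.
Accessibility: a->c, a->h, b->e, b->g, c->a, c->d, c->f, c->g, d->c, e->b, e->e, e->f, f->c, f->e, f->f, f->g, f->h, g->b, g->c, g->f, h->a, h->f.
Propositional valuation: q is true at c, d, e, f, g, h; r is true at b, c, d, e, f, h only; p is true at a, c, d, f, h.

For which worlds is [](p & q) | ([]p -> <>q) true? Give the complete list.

Let φ = [](p & q) | ([]p -> <>q). Evaluate φ at each world:
  a (successors {c, h}): φ is true.
  b (successors {e, g}): φ is true.
  c (successors {a, d, f, g}): φ is true.
  d (successors {c}): φ is true.
  e (successors {b, e, f}): φ is true.
  f (successors {c, e, f, g, h}): φ is true.
  g (successors {b, c, f}): φ is true.
  h (successors {a, f}): φ is true.
For instance, at c:
  At c: [](p & q) is false, []p -> <>q is true, so [](p & q) | ([]p -> <>q) is true.
    At c: [](p & q) requires p & q at every successor {a, d, f, g}.
      p & q fails at a, so [](p & q) is false at c.
    At c: []p is false, <>q is true, so []p -> <>q is true.
      At c: []p requires p at every successor {a, d, f, g}.
        p fails at g, so []p is false at c.
      At c: <>q requires q at some successor in {a, d, f, g}.
        q holds at d, so <>q is true at c.
Satisfying worlds: {a, b, c, d, e, f, g, h}

a, b, c, d, e, f, g, h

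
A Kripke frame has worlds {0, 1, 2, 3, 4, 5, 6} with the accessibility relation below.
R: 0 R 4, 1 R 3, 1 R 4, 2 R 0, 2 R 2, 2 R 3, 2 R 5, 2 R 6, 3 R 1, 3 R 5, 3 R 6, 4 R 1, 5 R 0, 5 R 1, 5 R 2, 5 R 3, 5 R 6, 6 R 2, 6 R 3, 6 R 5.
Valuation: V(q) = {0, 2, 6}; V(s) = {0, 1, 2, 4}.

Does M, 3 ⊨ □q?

At 3: □q requires q at every successor {1, 5, 6}.
  q fails at 1, so □q is false at 3.

No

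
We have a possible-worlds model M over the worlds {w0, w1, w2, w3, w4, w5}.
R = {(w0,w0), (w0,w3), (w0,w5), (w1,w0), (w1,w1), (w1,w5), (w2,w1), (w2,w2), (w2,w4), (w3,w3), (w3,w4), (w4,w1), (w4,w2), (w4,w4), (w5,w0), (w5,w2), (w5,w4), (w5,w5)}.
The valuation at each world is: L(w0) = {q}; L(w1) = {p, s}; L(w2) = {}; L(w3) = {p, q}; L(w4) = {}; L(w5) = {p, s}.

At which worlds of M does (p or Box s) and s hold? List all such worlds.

Let φ = (p or Box s) and s. Evaluate φ at each world:
  w0 (successors {w0, w3, w5}): φ is false.
  w1 (successors {w0, w1, w5}): φ is true.
  w2 (successors {w1, w2, w4}): φ is false.
  w3 (successors {w3, w4}): φ is false.
  w4 (successors {w1, w2, w4}): φ is false.
  w5 (successors {w0, w2, w4, w5}): φ is true.
For instance, at w4:
  At w4: p or Box s is false, s is false, so (p or Box s) and s is false.
    At w4: p is false, Box s is false, so p or Box s is false.
      At w4: Box s requires s at every successor {w1, w2, w4}.
        s fails at w2, so Box s is false at w4.
Satisfying worlds: {w1, w5}

w1, w5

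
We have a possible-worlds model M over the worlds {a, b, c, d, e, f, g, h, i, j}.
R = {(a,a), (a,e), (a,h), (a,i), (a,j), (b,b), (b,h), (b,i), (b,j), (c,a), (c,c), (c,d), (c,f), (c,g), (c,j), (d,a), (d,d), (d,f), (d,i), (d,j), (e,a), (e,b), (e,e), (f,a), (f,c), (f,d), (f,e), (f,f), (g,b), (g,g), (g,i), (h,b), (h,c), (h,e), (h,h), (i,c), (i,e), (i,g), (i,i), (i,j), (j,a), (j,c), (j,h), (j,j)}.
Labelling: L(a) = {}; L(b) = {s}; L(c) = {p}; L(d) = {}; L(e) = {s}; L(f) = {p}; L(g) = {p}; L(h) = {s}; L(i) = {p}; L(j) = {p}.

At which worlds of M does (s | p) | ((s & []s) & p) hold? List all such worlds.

b, c, e, f, g, h, i, j

Let φ = (s | p) | ((s & []s) & p). Evaluate φ at each world:
  a (successors {a, e, h, i, j}): φ is false.
  b (successors {b, h, i, j}): φ is true.
  c (successors {a, c, d, f, g, j}): φ is true.
  d (successors {a, d, f, i, j}): φ is false.
  e (successors {a, b, e}): φ is true.
  f (successors {a, c, d, e, f}): φ is true.
  g (successors {b, g, i}): φ is true.
  h (successors {b, c, e, h}): φ is true.
  i (successors {c, e, g, i, j}): φ is true.
  j (successors {a, c, h, j}): φ is true.
For instance, at d:
  At d: s | p is false, (s & []s) & p is false, so (s | p) | ((s & []s) & p) is false.
    At d: s & []s is false, p is false, so (s & []s) & p is false.
      At d: s is false, []s is false, so s & []s is false.
Satisfying worlds: {b, c, e, f, g, h, i, j}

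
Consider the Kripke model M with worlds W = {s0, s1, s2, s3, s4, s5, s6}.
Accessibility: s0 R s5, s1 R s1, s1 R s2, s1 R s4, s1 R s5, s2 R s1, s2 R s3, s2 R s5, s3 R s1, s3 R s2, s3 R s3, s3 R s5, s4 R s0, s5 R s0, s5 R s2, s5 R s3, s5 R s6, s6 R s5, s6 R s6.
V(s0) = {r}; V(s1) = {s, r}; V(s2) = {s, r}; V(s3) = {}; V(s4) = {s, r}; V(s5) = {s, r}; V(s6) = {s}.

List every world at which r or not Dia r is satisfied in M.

Recall that Dia ψ holds at a world iff ψ holds at some accessible world.
Let φ = r or not Dia r. Evaluate φ at each world:
  s0 (successors {s5}): φ is true.
  s1 (successors {s1, s2, s4, s5}): φ is true.
  s2 (successors {s1, s3, s5}): φ is true.
  s3 (successors {s1, s2, s3, s5}): φ is false.
  s4 (successors {s0}): φ is true.
  s5 (successors {s0, s2, s3, s6}): φ is true.
  s6 (successors {s5, s6}): φ is false.
For instance, at s1:
  At s1: r is true, not Dia r is false, so r or not Dia r is true.
    At s1: Dia r is true, so not Dia r is false.
      At s1: Dia r requires r at some successor in {s1, s2, s4, s5}.
        r holds at s1, so Dia r is true at s1.
Satisfying worlds: {s0, s1, s2, s4, s5}

s0, s1, s2, s4, s5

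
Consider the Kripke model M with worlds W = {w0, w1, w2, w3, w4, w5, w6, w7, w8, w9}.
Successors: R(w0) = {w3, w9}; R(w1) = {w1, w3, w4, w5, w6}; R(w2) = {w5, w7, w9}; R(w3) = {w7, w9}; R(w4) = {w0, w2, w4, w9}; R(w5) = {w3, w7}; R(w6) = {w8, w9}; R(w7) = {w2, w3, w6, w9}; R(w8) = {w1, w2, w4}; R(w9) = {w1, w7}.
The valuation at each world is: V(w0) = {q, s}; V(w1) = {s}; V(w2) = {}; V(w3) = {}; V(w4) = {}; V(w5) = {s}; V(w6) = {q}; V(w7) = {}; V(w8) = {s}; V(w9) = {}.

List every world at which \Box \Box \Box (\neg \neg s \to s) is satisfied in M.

Let φ = \Box \Box \Box (\neg \neg s \to s). Evaluate φ at each world:
  w0 (successors {w3, w9}): φ is true.
  w1 (successors {w1, w3, w4, w5, w6}): φ is true.
  w2 (successors {w5, w7, w9}): φ is true.
  w3 (successors {w7, w9}): φ is true.
  w4 (successors {w0, w2, w4, w9}): φ is true.
  w5 (successors {w3, w7}): φ is true.
  w6 (successors {w8, w9}): φ is true.
  w7 (successors {w2, w3, w6, w9}): φ is true.
  w8 (successors {w1, w2, w4}): φ is true.
  w9 (successors {w1, w7}): φ is true.
For instance, at w5:
  At w5: \Box \Box \Box (\neg \neg s \to s) requires \Box \Box (\neg \neg s \to s) at every successor {w3, w7}.
      At w3: \Box \Box (\neg \neg s \to s) requires \Box (\neg \neg s \to s) at every successor {w7, w9}.
        At w7: \Box (\neg \neg s \to s) is true.
        At w9: \Box (\neg \neg s \to s) is true.
      So \Box \Box (\neg \neg s \to s) is true at w3.
      At w7: \Box \Box (\neg \neg s \to s) requires \Box (\neg \neg s \to s) at every successor {w2, w3, w6, w9}.
        At w2: \Box (\neg \neg s \to s) is true.
        At w3: \Box (\neg \neg s \to s) is true.
        At w6: \Box (\neg \neg s \to s) is true.
        At w9: \Box (\neg \neg s \to s) is true.
      So \Box \Box (\neg \neg s \to s) is true at w7.
  So \Box \Box \Box (\neg \neg s \to s) is true at w5.
Satisfying worlds: {w0, w1, w2, w3, w4, w5, w6, w7, w8, w9}

w0, w1, w2, w3, w4, w5, w6, w7, w8, w9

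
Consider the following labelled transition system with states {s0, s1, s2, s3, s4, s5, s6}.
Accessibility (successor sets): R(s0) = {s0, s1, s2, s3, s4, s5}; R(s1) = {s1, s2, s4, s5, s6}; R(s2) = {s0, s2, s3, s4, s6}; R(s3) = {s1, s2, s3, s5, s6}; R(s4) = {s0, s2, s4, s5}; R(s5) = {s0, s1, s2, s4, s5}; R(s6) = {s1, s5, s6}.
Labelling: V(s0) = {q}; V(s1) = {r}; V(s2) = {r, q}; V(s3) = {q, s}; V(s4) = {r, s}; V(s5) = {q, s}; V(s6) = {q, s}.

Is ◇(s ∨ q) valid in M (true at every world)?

Let φ = ◇(s ∨ q). Evaluate φ at each world:
  s0 (successors {s0, s1, s2, s3, s4, s5}): φ is true.
  s1 (successors {s1, s2, s4, s5, s6}): φ is true.
  s2 (successors {s0, s2, s3, s4, s6}): φ is true.
  s3 (successors {s1, s2, s3, s5, s6}): φ is true.
  s4 (successors {s0, s2, s4, s5}): φ is true.
  s5 (successors {s0, s1, s2, s4, s5}): φ is true.
  s6 (successors {s1, s5, s6}): φ is true.
For instance, at s6:
  At s6: ◇(s ∨ q) requires s ∨ q at some successor in {s1, s5, s6}.
    s ∨ q holds at s5, so ◇(s ∨ q) is true at s6.

Yes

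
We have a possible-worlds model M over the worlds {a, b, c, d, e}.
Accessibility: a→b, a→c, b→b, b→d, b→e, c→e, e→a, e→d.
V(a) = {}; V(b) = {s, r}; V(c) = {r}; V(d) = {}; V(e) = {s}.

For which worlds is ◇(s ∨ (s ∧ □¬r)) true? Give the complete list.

a, b, c

Let φ = ◇(s ∨ (s ∧ □¬r)). Evaluate φ at each world:
  a (successors {b, c}): φ is true.
  b (successors {b, d, e}): φ is true.
  c (successors {e}): φ is true.
  d (successors ∅): φ is false.
  e (successors {a, d}): φ is false.
For instance, at b:
  At b: ◇(s ∨ (s ∧ □¬r)) requires s ∨ (s ∧ □¬r) at some successor in {b, d, e}.
    s ∨ (s ∧ □¬r) holds at b, so ◇(s ∨ (s ∧ □¬r)) is true at b.
      At b: s is true, s ∧ □¬r is false, so s ∨ (s ∧ □¬r) is true.
Satisfying worlds: {a, b, c}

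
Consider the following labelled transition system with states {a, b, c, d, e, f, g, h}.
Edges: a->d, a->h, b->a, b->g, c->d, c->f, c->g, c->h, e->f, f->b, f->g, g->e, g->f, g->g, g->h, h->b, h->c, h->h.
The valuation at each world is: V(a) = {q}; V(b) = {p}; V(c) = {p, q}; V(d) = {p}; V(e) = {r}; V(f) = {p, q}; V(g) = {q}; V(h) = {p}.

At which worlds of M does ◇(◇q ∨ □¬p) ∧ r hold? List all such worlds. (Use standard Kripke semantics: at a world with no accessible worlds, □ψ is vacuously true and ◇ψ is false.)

e

Let φ = ◇(◇q ∨ □¬p) ∧ r. Evaluate φ at each world:
  a (successors {d, h}): φ is false.
  b (successors {a, g}): φ is false.
  c (successors {d, f, g, h}): φ is false.
  d (successors ∅): φ is false.
  e (successors {f}): φ is true.
  f (successors {b, g}): φ is false.
  g (successors {e, f, g, h}): φ is false.
  h (successors {b, c, h}): φ is false.
For instance, at f:
  At f: ◇(◇q ∨ □¬p) is true, r is false, so ◇(◇q ∨ □¬p) ∧ r is false.
    At f: ◇(◇q ∨ □¬p) requires ◇q ∨ □¬p at some successor in {b, g}.
      ◇q ∨ □¬p holds at b, so ◇(◇q ∨ □¬p) is true at f.
Satisfying worlds: {e}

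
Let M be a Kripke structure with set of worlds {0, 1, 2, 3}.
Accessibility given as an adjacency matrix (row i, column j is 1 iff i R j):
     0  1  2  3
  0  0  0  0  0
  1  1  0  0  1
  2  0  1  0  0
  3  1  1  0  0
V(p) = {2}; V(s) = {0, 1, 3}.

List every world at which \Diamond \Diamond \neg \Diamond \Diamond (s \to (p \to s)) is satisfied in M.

Let φ = \Diamond \Diamond \neg \Diamond \Diamond (s \to (p \to s)). Evaluate φ at each world:
  0 (successors ∅): φ is false.
  1 (successors {0, 3}): φ is true.
  2 (successors {1}): φ is true.
  3 (successors {0, 1}): φ is true.
For instance, at 2:
  At 2: \Diamond \Diamond \neg \Diamond \Diamond (s \to (p \to s)) requires \Diamond \neg \Diamond \Diamond (s \to (p \to s)) at some successor in {1}.
    \Diamond \neg \Diamond \Diamond (s \to (p \to s)) holds at 1, so \Diamond \Diamond \neg \Diamond \Diamond (s \to (p \to s)) is true at 2.
      At 1: \Diamond \neg \Diamond \Diamond (s \to (p \to s)) requires \neg \Diamond \Diamond (s \to (p \to s)) at some successor in {0, 3}.
        \neg \Diamond \Diamond (s \to (p \to s)) holds at 0, so \Diamond \neg \Diamond \Diamond (s \to (p \to s)) is true at 1.
Satisfying worlds: {1, 2, 3}

1, 2, 3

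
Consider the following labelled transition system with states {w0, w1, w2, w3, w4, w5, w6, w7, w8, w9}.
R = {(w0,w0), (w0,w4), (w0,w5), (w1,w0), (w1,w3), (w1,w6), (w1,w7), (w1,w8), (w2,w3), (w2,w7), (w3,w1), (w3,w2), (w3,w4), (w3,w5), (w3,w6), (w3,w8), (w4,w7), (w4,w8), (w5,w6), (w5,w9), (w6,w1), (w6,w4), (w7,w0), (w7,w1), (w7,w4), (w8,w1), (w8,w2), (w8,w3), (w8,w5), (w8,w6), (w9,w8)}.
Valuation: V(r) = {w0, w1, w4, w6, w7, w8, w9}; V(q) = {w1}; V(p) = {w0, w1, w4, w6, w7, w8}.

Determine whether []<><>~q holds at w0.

At w0: []<><>~q requires <><>~q at every successor {w0, w4, w5}.
    At w0: <><>~q requires <>~q at some successor in {w0, w4, w5}.
      <>~q holds at w0, so <><>~q is true at w0.
    At w4: <><>~q requires <>~q at some successor in {w7, w8}.
      <>~q holds at w7, so <><>~q is true at w4.
    At w5: <><>~q requires <>~q at some successor in {w6, w9}.
      <>~q holds at w6, so <><>~q is true at w5.
So []<><>~q is true at w0.

Yes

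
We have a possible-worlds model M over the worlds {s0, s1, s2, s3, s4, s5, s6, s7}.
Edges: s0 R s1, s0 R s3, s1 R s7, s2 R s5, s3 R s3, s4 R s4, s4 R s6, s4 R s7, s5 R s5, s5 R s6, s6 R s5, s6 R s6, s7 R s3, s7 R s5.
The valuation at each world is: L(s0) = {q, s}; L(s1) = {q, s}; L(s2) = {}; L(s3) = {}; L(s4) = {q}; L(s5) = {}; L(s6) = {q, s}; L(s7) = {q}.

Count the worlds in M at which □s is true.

Let φ = □s. Evaluate φ at each world:
  s0 (successors {s1, s3}): φ is false.
  s1 (successors {s7}): φ is false.
  s2 (successors {s5}): φ is false.
  s3 (successors {s3}): φ is false.
  s4 (successors {s4, s6, s7}): φ is false.
  s5 (successors {s5, s6}): φ is false.
  s6 (successors {s5, s6}): φ is false.
  s7 (successors {s3, s5}): φ is false.
For instance, at s0:
  At s0: □s requires s at every successor {s1, s3}.
    s fails at s3, so □s is false at s0.
Satisfying worlds: none.

0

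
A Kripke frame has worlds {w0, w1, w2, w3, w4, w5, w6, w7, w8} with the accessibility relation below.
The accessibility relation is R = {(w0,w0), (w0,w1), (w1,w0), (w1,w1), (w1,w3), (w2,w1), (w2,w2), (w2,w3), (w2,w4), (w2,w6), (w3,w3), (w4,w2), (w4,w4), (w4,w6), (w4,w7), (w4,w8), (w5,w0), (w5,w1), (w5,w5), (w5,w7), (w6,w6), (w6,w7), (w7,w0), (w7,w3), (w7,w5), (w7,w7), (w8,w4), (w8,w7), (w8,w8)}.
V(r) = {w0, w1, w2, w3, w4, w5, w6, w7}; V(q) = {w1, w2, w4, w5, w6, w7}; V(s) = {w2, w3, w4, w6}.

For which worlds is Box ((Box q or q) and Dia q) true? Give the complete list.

w6

Let φ = Box ((Box q or q) and Dia q). Evaluate φ at each world:
  w0 (successors {w0, w1}): φ is false.
  w1 (successors {w0, w1, w3}): φ is false.
  w2 (successors {w1, w2, w3, w4, w6}): φ is false.
  w3 (successors {w3}): φ is false.
  w4 (successors {w2, w4, w6, w7, w8}): φ is false.
  w5 (successors {w0, w1, w5, w7}): φ is false.
  w6 (successors {w6, w7}): φ is true.
  w7 (successors {w0, w3, w5, w7}): φ is false.
  w8 (successors {w4, w7, w8}): φ is false.
For instance, at w0:
  At w0: Box ((Box q or q) and Dia q) requires (Box q or q) and Dia q at every successor {w0, w1}.
    (Box q or q) and Dia q fails at w0, so Box ((Box q or q) and Dia q) is false at w0.
      At w0: Box q or q is false, Dia q is true, so (Box q or q) and Dia q is false.
Satisfying worlds: {w6}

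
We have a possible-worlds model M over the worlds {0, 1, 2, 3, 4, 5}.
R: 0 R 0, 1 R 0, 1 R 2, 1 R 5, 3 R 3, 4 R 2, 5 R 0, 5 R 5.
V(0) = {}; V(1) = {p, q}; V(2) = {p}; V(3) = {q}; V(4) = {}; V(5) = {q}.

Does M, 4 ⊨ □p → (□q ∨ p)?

At 4: □p is true, □q ∨ p is false, so □p → (□q ∨ p) is false.
  At 4: □p requires p at every successor {2}.
    At 2: p is true.
  So □p is true at 4.
  At 4: □q is false, p is false, so □q ∨ p is false.
    At 4: □q requires q at every successor {2}.
      q fails at 2, so □q is false at 4.

No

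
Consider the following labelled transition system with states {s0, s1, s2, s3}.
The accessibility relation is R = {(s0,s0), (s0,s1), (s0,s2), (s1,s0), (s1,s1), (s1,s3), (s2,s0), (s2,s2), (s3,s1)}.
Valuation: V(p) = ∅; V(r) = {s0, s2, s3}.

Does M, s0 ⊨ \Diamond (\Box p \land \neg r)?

At s0: \Diamond (\Box p \land \neg r) requires \Box p \land \neg r at some successor in {s0, s1, s2}.
  At s0: \Box p \land \neg r is false.
  At s1: \Box p \land \neg r is false.
  At s2: \Box p \land \neg r is false.
So \Diamond (\Box p \land \neg r) is false at s0.

No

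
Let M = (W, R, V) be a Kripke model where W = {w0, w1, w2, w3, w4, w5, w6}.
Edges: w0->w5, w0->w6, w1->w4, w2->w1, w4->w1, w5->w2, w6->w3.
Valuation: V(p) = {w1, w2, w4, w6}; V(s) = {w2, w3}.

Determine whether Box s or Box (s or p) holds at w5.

Yes

Recall that Box ψ holds at a world iff ψ holds at every accessible world, and Dia ψ holds iff ψ holds at some accessible world.
At w5: Box s is true, Box (s or p) is true, so Box s or Box (s or p) is true.
  At w5: Box s requires s at every successor {w2}.
    At w2: s is true.
  So Box s is true at w5.
  At w5: Box (s or p) requires s or p at every successor {w2}.
    At w2: s or p is true.
  So Box (s or p) is true at w5.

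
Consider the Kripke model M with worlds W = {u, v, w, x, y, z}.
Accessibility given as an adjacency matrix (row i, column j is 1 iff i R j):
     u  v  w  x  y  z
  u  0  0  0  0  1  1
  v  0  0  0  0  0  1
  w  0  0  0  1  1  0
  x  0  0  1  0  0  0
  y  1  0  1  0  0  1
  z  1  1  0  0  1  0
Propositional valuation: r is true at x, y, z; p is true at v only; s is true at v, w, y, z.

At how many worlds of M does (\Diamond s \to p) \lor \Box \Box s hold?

1

Let φ = (\Diamond s \to p) \lor \Box \Box s. Evaluate φ at each world:
  u (successors {y, z}): φ is false.
  v (successors {z}): φ is true.
  w (successors {x, y}): φ is false.
  x (successors {w}): φ is false.
  y (successors {u, w, z}): φ is false.
  z (successors {u, v, y}): φ is false.
For instance, at v:
  At v: \Diamond s \to p is true, \Box \Box s is false, so (\Diamond s \to p) \lor \Box \Box s is true.
    At v: \Diamond s is true, p is true, so \Diamond s \to p is true.
      At v: \Diamond s requires s at some successor in {z}.
        s holds at z, so \Diamond s is true at v.
    At v: \Box \Box s requires \Box s at every successor {z}.
      \Box s fails at z, so \Box \Box s is false at v.
Satisfying worlds: {v}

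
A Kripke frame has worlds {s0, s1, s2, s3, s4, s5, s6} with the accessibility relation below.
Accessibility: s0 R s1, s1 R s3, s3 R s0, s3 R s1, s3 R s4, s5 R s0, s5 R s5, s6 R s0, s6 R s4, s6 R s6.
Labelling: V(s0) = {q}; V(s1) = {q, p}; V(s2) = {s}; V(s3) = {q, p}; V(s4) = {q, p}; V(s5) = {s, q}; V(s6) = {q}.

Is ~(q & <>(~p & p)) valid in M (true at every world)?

Let φ = ~(q & <>(~p & p)). Evaluate φ at each world:
  s0 (successors {s1}): φ is true.
  s1 (successors {s3}): φ is true.
  s2 (successors ∅): φ is true.
  s3 (successors {s0, s1, s4}): φ is true.
  s4 (successors ∅): φ is true.
  s5 (successors {s0, s5}): φ is true.
  s6 (successors {s0, s4, s6}): φ is true.
For instance, at s3:
  At s3: q & <>(~p & p) is false, so ~(q & <>(~p & p)) is true.
    At s3: q is true, <>(~p & p) is false, so q & <>(~p & p) is false.
      At s3: <>(~p & p) requires ~p & p at some successor in {s0, s1, s4}.
        At s0: ~p & p is false.
        At s1: ~p & p is false.
        At s4: ~p & p is false.
      So <>(~p & p) is false at s3.

Yes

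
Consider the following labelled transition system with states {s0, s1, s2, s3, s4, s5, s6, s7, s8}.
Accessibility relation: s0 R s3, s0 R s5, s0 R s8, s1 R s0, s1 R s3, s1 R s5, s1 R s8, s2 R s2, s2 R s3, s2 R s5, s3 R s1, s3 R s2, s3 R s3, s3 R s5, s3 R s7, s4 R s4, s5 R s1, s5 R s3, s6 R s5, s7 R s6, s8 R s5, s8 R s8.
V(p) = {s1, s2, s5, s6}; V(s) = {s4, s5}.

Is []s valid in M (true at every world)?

No

Recall that []ψ holds at a world iff ψ holds at every accessible world, and <>ψ holds iff ψ holds at some accessible world.
Let φ = []s. Evaluate φ at each world:
  s0 (successors {s3, s5, s8}): φ is false.
  s1 (successors {s0, s3, s5, s8}): φ is false.
  s2 (successors {s2, s3, s5}): φ is false.
  s3 (successors {s1, s2, s3, s5, s7}): φ is false.
  s4 (successors {s4}): φ is true.
  s5 (successors {s1, s3}): φ is false.
  s6 (successors {s5}): φ is true.
  s7 (successors {s6}): φ is false.
  s8 (successors {s5, s8}): φ is false.
Detail at s0 (counterexample):
  At s0: []s requires s at every successor {s3, s5, s8}.
    s fails at s3, so []s is false at s0.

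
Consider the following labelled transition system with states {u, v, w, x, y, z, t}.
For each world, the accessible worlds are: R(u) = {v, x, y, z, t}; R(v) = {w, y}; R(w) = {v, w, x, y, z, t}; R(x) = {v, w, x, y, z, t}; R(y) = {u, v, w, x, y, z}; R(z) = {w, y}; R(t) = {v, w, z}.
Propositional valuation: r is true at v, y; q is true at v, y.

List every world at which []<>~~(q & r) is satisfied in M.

u, v, w, x, y, z, t

Recall that []ψ holds at a world iff ψ holds at every accessible world, and <>ψ holds iff ψ holds at some accessible world.
Let φ = []<>~~(q & r). Evaluate φ at each world:
  u (successors {v, x, y, z, t}): φ is true.
  v (successors {w, y}): φ is true.
  w (successors {v, w, x, y, z, t}): φ is true.
  x (successors {v, w, x, y, z, t}): φ is true.
  y (successors {u, v, w, x, y, z}): φ is true.
  z (successors {w, y}): φ is true.
  t (successors {v, w, z}): φ is true.
For instance, at y:
  At y: []<>~~(q & r) requires <>~~(q & r) at every successor {u, v, w, x, y, z}.
    At u: <>~~(q & r) is true.
    At v: <>~~(q & r) is true.
    At w: <>~~(q & r) is true.
    At x: <>~~(q & r) is true.
    At y: <>~~(q & r) is true.
    At z: <>~~(q & r) is true.
  So []<>~~(q & r) is true at y.
Satisfying worlds: {u, v, w, x, y, z, t}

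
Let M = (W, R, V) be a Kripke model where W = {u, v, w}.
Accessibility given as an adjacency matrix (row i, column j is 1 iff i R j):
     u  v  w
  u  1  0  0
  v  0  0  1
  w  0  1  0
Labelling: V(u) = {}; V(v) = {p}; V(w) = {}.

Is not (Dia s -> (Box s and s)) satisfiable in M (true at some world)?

No

Let φ = not (Dia s -> (Box s and s)). Evaluate φ at each world:
  u (successors {u}): φ is false.
  v (successors {w}): φ is false.
  w (successors {v}): φ is false.
For instance, at v:
  At v: Dia s -> (Box s and s) is true, so not (Dia s -> (Box s and s)) is false.
    At v: Dia s is false, Box s and s is false, so Dia s -> (Box s and s) is true.
      At v: Dia s requires s at some successor in {w}.
        At w: s is false.
      So Dia s is false at v.
      At v: Box s is false, s is false, so Box s and s is false.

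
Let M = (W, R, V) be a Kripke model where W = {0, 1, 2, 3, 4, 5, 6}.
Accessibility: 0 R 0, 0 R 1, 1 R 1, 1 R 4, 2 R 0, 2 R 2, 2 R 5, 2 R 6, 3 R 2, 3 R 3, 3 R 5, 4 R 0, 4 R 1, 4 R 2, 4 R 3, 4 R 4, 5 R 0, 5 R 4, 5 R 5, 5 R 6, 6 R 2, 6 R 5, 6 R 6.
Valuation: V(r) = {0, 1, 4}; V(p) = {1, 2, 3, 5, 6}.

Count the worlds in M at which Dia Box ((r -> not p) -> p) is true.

Let φ = Dia Box ((r -> not p) -> p). Evaluate φ at each world:
  0 (successors {0, 1}): φ is false.
  1 (successors {1, 4}): φ is false.
  2 (successors {0, 2, 5, 6}): φ is true.
  3 (successors {2, 3, 5}): φ is true.
  4 (successors {0, 1, 2, 3, 4}): φ is true.
  5 (successors {0, 4, 5, 6}): φ is true.
  6 (successors {2, 5, 6}): φ is true.
For instance, at 2:
  At 2: Dia Box ((r -> not p) -> p) requires Box ((r -> not p) -> p) at some successor in {0, 2, 5, 6}.
    Box ((r -> not p) -> p) holds at 6, so Dia Box ((r -> not p) -> p) is true at 2.
      At 6: Box ((r -> not p) -> p) requires (r -> not p) -> p at every successor {2, 5, 6}.
        At 2: (r -> not p) -> p is true.
        At 5: (r -> not p) -> p is true.
        At 6: (r -> not p) -> p is true.
      So Box ((r -> not p) -> p) is true at 6.
Satisfying worlds: {2, 3, 4, 5, 6}

5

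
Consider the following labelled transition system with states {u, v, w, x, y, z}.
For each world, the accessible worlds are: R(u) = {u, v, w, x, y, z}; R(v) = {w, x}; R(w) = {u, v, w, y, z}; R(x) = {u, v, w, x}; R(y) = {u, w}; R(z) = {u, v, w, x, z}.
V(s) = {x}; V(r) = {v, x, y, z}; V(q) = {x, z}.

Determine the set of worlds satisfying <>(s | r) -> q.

Recall that <>ψ holds at a world iff ψ holds at some accessible world.
Let φ = <>(s | r) -> q. Evaluate φ at each world:
  u (successors {u, v, w, x, y, z}): φ is false.
  v (successors {w, x}): φ is false.
  w (successors {u, v, w, y, z}): φ is false.
  x (successors {u, v, w, x}): φ is true.
  y (successors {u, w}): φ is true.
  z (successors {u, v, w, x, z}): φ is true.
For instance, at z:
  At z: <>(s | r) is true, q is true, so <>(s | r) -> q is true.
    At z: <>(s | r) requires s | r at some successor in {u, v, w, x, z}.
      s | r holds at v, so <>(s | r) is true at z.
Satisfying worlds: {x, y, z}

x, y, z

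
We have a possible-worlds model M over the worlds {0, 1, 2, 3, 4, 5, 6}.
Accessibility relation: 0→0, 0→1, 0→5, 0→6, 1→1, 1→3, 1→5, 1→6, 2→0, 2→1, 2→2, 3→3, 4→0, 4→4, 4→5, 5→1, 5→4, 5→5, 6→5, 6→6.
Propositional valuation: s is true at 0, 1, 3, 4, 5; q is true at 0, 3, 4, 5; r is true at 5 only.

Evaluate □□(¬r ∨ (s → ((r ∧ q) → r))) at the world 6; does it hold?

Yes

At 6: □□(¬r ∨ (s → ((r ∧ q) → r))) requires □(¬r ∨ (s → ((r ∧ q) → r))) at every successor {5, 6}.
    At 5: □(¬r ∨ (s → ((r ∧ q) → r))) requires ¬r ∨ (s → ((r ∧ q) → r)) at every successor {1, 4, 5}.
      At 1: ¬r ∨ (s → ((r ∧ q) → r)) is true.
      At 4: ¬r ∨ (s → ((r ∧ q) → r)) is true.
      At 5: ¬r ∨ (s → ((r ∧ q) → r)) is true.
    So □(¬r ∨ (s → ((r ∧ q) → r))) is true at 5.
    At 6: □(¬r ∨ (s → ((r ∧ q) → r))) requires ¬r ∨ (s → ((r ∧ q) → r)) at every successor {5, 6}.
      At 5: ¬r ∨ (s → ((r ∧ q) → r)) is true.
      At 6: ¬r ∨ (s → ((r ∧ q) → r)) is true.
    So □(¬r ∨ (s → ((r ∧ q) → r))) is true at 6.
So □□(¬r ∨ (s → ((r ∧ q) → r))) is true at 6.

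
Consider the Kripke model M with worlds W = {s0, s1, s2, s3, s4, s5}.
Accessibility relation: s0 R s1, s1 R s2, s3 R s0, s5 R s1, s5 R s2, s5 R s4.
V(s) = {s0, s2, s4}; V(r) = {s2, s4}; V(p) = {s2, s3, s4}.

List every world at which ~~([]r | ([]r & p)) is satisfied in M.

Let φ = ~~([]r | ([]r & p)). Evaluate φ at each world:
  s0 (successors {s1}): φ is false.
  s1 (successors {s2}): φ is true.
  s2 (successors ∅): φ is true.
  s3 (successors {s0}): φ is false.
  s4 (successors ∅): φ is true.
  s5 (successors {s1, s2, s4}): φ is false.
For instance, at s0:
  At s0: ~([]r | ([]r & p)) is true, so ~~([]r | ([]r & p)) is false.
    At s0: []r | ([]r & p) is false, so ~([]r | ([]r & p)) is true.
      At s0: []r is false, []r & p is false, so []r | ([]r & p) is false.
Satisfying worlds: {s1, s2, s4}

s1, s2, s4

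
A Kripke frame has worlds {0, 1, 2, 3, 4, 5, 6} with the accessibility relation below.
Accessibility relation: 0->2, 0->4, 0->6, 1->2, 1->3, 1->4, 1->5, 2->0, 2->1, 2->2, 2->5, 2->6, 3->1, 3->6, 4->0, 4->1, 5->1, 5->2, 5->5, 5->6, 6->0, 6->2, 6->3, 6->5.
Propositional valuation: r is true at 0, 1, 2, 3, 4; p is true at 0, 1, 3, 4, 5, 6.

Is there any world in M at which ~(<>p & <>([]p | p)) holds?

No

Recall that []ψ holds at a world iff ψ holds at every accessible world, and <>ψ holds iff ψ holds at some accessible world.
Let φ = ~(<>p & <>([]p | p)). Evaluate φ at each world:
  0 (successors {2, 4, 6}): φ is false.
  1 (successors {2, 3, 4, 5}): φ is false.
  2 (successors {0, 1, 2, 5, 6}): φ is false.
  3 (successors {1, 6}): φ is false.
  4 (successors {0, 1}): φ is false.
  5 (successors {1, 2, 5, 6}): φ is false.
  6 (successors {0, 2, 3, 5}): φ is false.
For instance, at 4:
  At 4: <>p & <>([]p | p) is true, so ~(<>p & <>([]p | p)) is false.
    At 4: <>p is true, <>([]p | p) is true, so <>p & <>([]p | p) is true.
      At 4: <>p requires p at some successor in {0, 1}.
        p holds at 0, so <>p is true at 4.
      At 4: <>([]p | p) requires []p | p at some successor in {0, 1}.
        []p | p holds at 0, so <>([]p | p) is true at 4.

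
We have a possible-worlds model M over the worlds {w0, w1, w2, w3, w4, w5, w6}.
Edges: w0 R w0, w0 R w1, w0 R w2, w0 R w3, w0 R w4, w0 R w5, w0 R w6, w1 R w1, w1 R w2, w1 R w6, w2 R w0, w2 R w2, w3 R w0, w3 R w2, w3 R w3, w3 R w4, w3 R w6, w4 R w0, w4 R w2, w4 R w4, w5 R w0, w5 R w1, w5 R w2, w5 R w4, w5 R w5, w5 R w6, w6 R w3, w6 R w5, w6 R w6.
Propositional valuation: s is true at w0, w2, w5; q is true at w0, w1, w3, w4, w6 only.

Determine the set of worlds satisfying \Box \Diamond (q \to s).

Recall that \Box ψ holds at a world iff ψ holds at every accessible world, and \Diamond ψ holds iff ψ holds at some accessible world.
Let φ = \Box \Diamond (q \to s). Evaluate φ at each world:
  w0 (successors {w0, w1, w2, w3, w4, w5, w6}): φ is true.
  w1 (successors {w1, w2, w6}): φ is true.
  w2 (successors {w0, w2}): φ is true.
  w3 (successors {w0, w2, w3, w4, w6}): φ is true.
  w4 (successors {w0, w2, w4}): φ is true.
  w5 (successors {w0, w1, w2, w4, w5, w6}): φ is true.
  w6 (successors {w3, w5, w6}): φ is true.
For instance, at w6:
  At w6: \Box \Diamond (q \to s) requires \Diamond (q \to s) at every successor {w3, w5, w6}.
      At w3: \Diamond (q \to s) requires q \to s at some successor in {w0, w2, w3, w4, w6}.
        q \to s holds at w0, so \Diamond (q \to s) is true at w3.
      At w5: \Diamond (q \to s) requires q \to s at some successor in {w0, w1, w2, w4, w5, w6}.
        q \to s holds at w0, so \Diamond (q \to s) is true at w5.
      At w6: \Diamond (q \to s) requires q \to s at some successor in {w3, w5, w6}.
        q \to s holds at w5, so \Diamond (q \to s) is true at w6.
  So \Box \Diamond (q \to s) is true at w6.
Satisfying worlds: {w0, w1, w2, w3, w4, w5, w6}

w0, w1, w2, w3, w4, w5, w6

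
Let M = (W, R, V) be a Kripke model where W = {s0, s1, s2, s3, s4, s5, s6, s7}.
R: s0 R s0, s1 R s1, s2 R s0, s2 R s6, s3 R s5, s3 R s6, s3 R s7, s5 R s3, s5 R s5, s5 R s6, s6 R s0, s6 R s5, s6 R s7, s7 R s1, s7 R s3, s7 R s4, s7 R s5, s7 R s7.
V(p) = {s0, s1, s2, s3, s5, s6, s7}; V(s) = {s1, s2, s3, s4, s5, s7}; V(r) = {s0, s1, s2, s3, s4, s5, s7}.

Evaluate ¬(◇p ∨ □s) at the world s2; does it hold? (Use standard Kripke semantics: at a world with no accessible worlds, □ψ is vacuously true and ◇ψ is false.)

At s2: ◇p ∨ □s is true, so ¬(◇p ∨ □s) is false.
  At s2: ◇p is true, □s is false, so ◇p ∨ □s is true.
    At s2: ◇p requires p at some successor in {s0, s6}.
      p holds at s0, so ◇p is true at s2.
    At s2: □s requires s at every successor {s0, s6}.
      s fails at s0, so □s is false at s2.

No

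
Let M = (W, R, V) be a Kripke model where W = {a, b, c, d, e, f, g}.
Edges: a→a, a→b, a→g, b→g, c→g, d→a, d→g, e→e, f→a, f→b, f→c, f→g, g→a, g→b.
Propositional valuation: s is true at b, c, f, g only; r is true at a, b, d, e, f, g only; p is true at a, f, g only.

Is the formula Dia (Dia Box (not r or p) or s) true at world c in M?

Recall that Box ψ holds at a world iff ψ holds at every accessible world, and Dia ψ holds iff ψ holds at some accessible world.
At c: Dia (Dia Box (not r or p) or s) requires Dia Box (not r or p) or s at some successor in {g}.
  Dia Box (not r or p) or s holds at g, so Dia (Dia Box (not r or p) or s) is true at c.
    At g: Dia Box (not r or p) is true, s is true, so Dia Box (not r or p) or s is true.
      At g: Dia Box (not r or p) requires Box (not r or p) at some successor in {a, b}.
        Box (not r or p) holds at b, so Dia Box (not r or p) is true at g.

Yes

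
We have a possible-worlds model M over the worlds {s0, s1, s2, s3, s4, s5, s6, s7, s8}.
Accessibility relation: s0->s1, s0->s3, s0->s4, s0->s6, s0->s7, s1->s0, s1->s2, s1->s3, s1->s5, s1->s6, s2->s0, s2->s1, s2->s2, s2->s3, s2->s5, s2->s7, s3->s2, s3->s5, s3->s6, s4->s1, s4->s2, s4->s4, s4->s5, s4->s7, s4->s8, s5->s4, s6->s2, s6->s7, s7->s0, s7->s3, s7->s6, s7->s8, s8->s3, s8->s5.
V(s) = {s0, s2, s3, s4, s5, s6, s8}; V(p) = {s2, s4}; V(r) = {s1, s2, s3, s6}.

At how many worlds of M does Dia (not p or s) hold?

9

Let φ = Dia (not p or s). Evaluate φ at each world:
  s0 (successors {s1, s3, s4, s6, s7}): φ is true.
  s1 (successors {s0, s2, s3, s5, s6}): φ is true.
  s2 (successors {s0, s1, s2, s3, s5, s7}): φ is true.
  s3 (successors {s2, s5, s6}): φ is true.
  s4 (successors {s1, s2, s4, s5, s7, s8}): φ is true.
  s5 (successors {s4}): φ is true.
  s6 (successors {s2, s7}): φ is true.
  s7 (successors {s0, s3, s6, s8}): φ is true.
  s8 (successors {s3, s5}): φ is true.
For instance, at s1:
  At s1: Dia (not p or s) requires not p or s at some successor in {s0, s2, s3, s5, s6}.
    not p or s holds at s0, so Dia (not p or s) is true at s1.
Satisfying worlds: {s0, s1, s2, s3, s4, s5, s6, s7, s8}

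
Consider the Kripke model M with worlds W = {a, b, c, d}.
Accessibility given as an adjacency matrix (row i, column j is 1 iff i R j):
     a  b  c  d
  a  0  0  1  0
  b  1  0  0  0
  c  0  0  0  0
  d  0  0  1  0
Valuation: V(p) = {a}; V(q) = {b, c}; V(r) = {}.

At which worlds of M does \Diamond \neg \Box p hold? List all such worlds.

Let φ = \Diamond \neg \Box p. Evaluate φ at each world:
  a (successors {c}): φ is false.
  b (successors {a}): φ is true.
  c (successors ∅): φ is false.
  d (successors {c}): φ is false.
For instance, at b:
  At b: \Diamond \neg \Box p requires \neg \Box p at some successor in {a}.
    \neg \Box p holds at a, so \Diamond \neg \Box p is true at b.
      At a: \Box p is false, so \neg \Box p is true.
Satisfying worlds: {b}

b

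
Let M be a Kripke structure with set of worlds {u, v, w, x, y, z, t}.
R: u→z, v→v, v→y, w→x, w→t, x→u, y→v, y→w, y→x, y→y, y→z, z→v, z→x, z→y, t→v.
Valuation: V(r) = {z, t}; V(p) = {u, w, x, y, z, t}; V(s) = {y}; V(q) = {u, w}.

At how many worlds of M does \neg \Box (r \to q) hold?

Let φ = \neg \Box (r \to q). Evaluate φ at each world:
  u (successors {z}): φ is true.
  v (successors {v, y}): φ is false.
  w (successors {x, t}): φ is true.
  x (successors {u}): φ is false.
  y (successors {v, w, x, y, z}): φ is true.
  z (successors {v, x, y}): φ is false.
  t (successors {v}): φ is false.
For instance, at x:
  At x: \Box (r \to q) is true, so \neg \Box (r \to q) is false.
    At x: \Box (r \to q) requires r \to q at every successor {u}.
      At u: r \to q is true.
    So \Box (r \to q) is true at x.
Satisfying worlds: {u, w, y}

3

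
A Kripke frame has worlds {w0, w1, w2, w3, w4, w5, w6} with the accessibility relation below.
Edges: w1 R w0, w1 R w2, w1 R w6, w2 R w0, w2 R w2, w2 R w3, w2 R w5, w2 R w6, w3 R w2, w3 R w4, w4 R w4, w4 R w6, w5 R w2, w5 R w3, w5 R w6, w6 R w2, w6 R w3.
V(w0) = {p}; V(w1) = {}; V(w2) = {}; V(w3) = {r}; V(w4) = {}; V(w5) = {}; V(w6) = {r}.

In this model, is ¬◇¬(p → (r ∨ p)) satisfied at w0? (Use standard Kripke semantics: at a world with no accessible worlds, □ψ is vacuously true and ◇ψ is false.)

Recall that ◇ψ holds at a world iff ψ holds at some accessible world.
At w0: ◇¬(p → (r ∨ p)) is false, so ¬◇¬(p → (r ∨ p)) is true.
  At w0: no accessible worlds, so ◇¬(p → (r ∨ p)) is false.

Yes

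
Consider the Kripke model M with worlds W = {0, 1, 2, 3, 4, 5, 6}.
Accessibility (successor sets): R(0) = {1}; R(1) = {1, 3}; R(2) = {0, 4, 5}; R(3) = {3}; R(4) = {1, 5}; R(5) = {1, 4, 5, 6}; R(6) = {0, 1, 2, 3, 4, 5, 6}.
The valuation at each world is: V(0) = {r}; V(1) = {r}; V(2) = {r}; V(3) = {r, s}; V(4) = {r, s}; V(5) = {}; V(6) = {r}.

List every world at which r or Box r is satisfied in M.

Let φ = r or Box r. Evaluate φ at each world:
  0 (successors {1}): φ is true.
  1 (successors {1, 3}): φ is true.
  2 (successors {0, 4, 5}): φ is true.
  3 (successors {3}): φ is true.
  4 (successors {1, 5}): φ is true.
  5 (successors {1, 4, 5, 6}): φ is false.
  6 (successors {0, 1, 2, 3, 4, 5, 6}): φ is true.
For instance, at 0:
  At 0: r is true, Box r is true, so r or Box r is true.
    At 0: Box r requires r at every successor {1}.
      At 1: r is true.
    So Box r is true at 0.
Satisfying worlds: {0, 1, 2, 3, 4, 6}

0, 1, 2, 3, 4, 6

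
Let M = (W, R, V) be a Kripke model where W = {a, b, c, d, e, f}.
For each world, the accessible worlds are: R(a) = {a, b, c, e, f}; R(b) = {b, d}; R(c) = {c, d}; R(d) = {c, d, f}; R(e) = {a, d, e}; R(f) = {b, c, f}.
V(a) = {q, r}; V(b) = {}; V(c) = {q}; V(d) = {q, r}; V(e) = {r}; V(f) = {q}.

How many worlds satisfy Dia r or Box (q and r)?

Let φ = Dia r or Box (q and r). Evaluate φ at each world:
  a (successors {a, b, c, e, f}): φ is true.
  b (successors {b, d}): φ is true.
  c (successors {c, d}): φ is true.
  d (successors {c, d, f}): φ is true.
  e (successors {a, d, e}): φ is true.
  f (successors {b, c, f}): φ is false.
For instance, at f:
  At f: Dia r is false, Box (q and r) is false, so Dia r or Box (q and r) is false.
    At f: Dia r requires r at some successor in {b, c, f}.
      At b: r is false.
      At c: r is false.
      At f: r is false.
    So Dia r is false at f.
    At f: Box (q and r) requires q and r at every successor {b, c, f}.
      q and r fails at b, so Box (q and r) is false at f.
Satisfying worlds: {a, b, c, d, e}

5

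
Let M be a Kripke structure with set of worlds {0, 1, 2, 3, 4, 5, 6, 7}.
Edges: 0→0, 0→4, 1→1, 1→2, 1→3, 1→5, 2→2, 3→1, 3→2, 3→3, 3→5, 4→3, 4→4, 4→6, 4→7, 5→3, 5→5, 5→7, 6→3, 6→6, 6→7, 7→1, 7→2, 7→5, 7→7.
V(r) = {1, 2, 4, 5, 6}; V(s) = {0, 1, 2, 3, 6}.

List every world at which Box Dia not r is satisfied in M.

Recall that Box ψ holds at a world iff ψ holds at every accessible world, and Dia ψ holds iff ψ holds at some accessible world.
Let φ = Box Dia not r. Evaluate φ at each world:
  0 (successors {0, 4}): φ is true.
  1 (successors {1, 2, 3, 5}): φ is false.
  2 (successors {2}): φ is false.
  3 (successors {1, 2, 3, 5}): φ is false.
  4 (successors {3, 4, 6, 7}): φ is true.
  5 (successors {3, 5, 7}): φ is true.
  6 (successors {3, 6, 7}): φ is true.
  7 (successors {1, 2, 5, 7}): φ is false.
For instance, at 2:
  At 2: Box Dia not r requires Dia not r at every successor {2}.
    Dia not r fails at 2, so Box Dia not r is false at 2.
      At 2: Dia not r requires not r at some successor in {2}.
        At 2: not r is false.
      So Dia not r is false at 2.
Satisfying worlds: {0, 4, 5, 6}

0, 4, 5, 6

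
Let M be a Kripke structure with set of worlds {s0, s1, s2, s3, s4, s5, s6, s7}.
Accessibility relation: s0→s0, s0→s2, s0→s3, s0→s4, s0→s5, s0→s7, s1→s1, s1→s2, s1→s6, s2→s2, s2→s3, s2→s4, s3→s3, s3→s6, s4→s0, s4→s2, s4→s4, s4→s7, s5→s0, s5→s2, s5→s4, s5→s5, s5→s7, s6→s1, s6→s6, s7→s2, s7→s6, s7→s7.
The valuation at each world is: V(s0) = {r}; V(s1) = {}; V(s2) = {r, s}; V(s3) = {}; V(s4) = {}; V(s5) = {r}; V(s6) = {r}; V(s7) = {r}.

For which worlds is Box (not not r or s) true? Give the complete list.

Let φ = Box (not not r or s). Evaluate φ at each world:
  s0 (successors {s0, s2, s3, s4, s5, s7}): φ is false.
  s1 (successors {s1, s2, s6}): φ is false.
  s2 (successors {s2, s3, s4}): φ is false.
  s3 (successors {s3, s6}): φ is false.
  s4 (successors {s0, s2, s4, s7}): φ is false.
  s5 (successors {s0, s2, s4, s5, s7}): φ is false.
  s6 (successors {s1, s6}): φ is false.
  s7 (successors {s2, s6, s7}): φ is true.
For instance, at s7:
  At s7: Box (not not r or s) requires not not r or s at every successor {s2, s6, s7}.
    At s2: not not r or s is true.
    At s6: not not r or s is true.
    At s7: not not r or s is true.
  So Box (not not r or s) is true at s7.
Satisfying worlds: {s7}

s7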